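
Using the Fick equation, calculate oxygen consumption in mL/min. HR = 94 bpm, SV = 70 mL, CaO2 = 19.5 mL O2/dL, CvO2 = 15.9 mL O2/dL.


CO = HR*SV = 94*70/1000 = 6.58 L/min
a-v O2 diff = 19.5 - 15.9 = 3.6 mL/dL
VO2 = CO * (CaO2-CvO2) * 10 dL/L
VO2 = 6.58 * 3.6 * 10
VO2 = 236.9 mL/min


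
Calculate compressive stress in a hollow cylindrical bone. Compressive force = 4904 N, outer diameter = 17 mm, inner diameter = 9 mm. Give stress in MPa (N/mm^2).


A = pi*(r_o^2 - r_i^2)
r_o = 8.5 mm, r_i = 4.5 mm
A = 163.363 mm^2
sigma = F/A = 4904 / 163.363
sigma = 30.02 MPa


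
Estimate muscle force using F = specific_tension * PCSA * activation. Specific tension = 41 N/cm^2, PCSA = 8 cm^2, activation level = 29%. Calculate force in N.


F = sigma * PCSA * activation
F = 41 * 8 * 0.29
F = 95.12 N


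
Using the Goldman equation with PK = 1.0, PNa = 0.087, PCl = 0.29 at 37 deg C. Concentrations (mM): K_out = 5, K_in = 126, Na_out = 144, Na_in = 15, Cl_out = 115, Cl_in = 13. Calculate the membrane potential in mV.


Vm = (RT/F)*ln((PK*Ko + PNa*Nao + PCl*Cli)/(PK*Ki + PNa*Nai + PCl*Clo))
Numer = 21.298, Denom = 160.655
Vm = -54 mV


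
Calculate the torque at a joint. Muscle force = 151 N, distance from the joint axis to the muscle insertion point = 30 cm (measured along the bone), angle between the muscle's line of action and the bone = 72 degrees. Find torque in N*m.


Torque = F * d * sin(theta)   (moment arm = d*sin(theta))
d = 30 cm = 0.3 m
Torque = 151 * 0.3 * sin(72)
Torque = 43.08 N*m


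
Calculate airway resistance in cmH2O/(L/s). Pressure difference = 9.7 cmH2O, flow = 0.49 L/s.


R = dP / flow
R = 9.7 / 0.49
R = 19.8 cmH2O/(L/s)


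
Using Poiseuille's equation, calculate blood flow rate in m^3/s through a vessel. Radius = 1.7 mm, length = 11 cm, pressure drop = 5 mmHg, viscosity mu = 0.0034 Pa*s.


Q = pi*r^4*dP / (8*mu*L)
r = 0.0017 m, L = 0.11 m
dP = 5 mmHg = 666.61 Pa
Q = 5.8460e-06 m^3/s


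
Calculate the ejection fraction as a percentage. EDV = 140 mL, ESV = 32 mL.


SV = EDV - ESV = 140 - 32 = 108 mL
EF = SV/EDV * 100 = 108/140 * 100
EF = 77.14%


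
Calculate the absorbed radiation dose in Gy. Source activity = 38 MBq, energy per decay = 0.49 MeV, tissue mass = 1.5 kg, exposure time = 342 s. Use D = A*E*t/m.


A = 38 MBq = 3.8000e+07 Bq
E = 0.49 MeV = 7.8498e-14 J
D = A*E*t/m = 3.8000e+07*7.8498e-14*342/1.5
D = 6.8011e-04 Gy


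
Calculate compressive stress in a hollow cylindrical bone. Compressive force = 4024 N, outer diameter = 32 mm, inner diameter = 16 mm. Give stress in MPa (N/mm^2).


A = pi*(r_o^2 - r_i^2)
r_o = 16 mm, r_i = 8 mm
A = 603.186 mm^2
sigma = F/A = 4024 / 603.186
sigma = 6.671 MPa


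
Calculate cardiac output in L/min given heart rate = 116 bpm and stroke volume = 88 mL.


CO = HR * SV
CO = 116 * 88 / 1000
CO = 10.21 L/min


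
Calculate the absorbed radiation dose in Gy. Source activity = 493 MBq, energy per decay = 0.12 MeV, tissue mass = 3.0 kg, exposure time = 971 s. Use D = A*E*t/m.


A = 493 MBq = 4.9300e+08 Bq
E = 0.12 MeV = 1.9224e-14 J
D = A*E*t/m = 4.9300e+08*1.9224e-14*971/3.0
D = 0.003068 Gy


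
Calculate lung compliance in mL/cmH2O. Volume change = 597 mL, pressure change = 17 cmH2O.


C = dV / dP
C = 597 / 17
C = 35.12 mL/cmH2O


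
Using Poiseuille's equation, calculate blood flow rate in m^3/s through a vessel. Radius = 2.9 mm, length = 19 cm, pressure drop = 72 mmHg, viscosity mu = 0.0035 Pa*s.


Q = pi*r^4*dP / (8*mu*L)
r = 0.0029 m, L = 0.19 m
dP = 72 mmHg = 9599.184 Pa
Q = 4.0093e-04 m^3/s


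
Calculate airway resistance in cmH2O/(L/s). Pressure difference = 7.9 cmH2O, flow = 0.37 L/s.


R = dP / flow
R = 7.9 / 0.37
R = 21.35 cmH2O/(L/s)


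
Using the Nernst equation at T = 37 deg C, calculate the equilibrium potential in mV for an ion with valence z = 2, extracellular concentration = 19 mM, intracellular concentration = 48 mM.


E = (RT/(zF)) * ln(C_out/C_in)
T = 37 + 273.15 = 310.15 K
E = (8.314 * 310.15 / (2 * 96485)) * ln(19/48)
E = -12.38 mV


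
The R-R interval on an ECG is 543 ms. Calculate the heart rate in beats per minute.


HR = 60 / RR_interval(s)
RR = 543 ms = 0.543 s
HR = 60 / 0.543 = 110.5 bpm


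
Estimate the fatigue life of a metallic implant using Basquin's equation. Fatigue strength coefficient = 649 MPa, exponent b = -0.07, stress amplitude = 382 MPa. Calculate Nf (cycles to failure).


sigma_a = sigma_f' * (2Nf)^b
2Nf = (sigma_a/sigma_f')^(1/b)
2Nf = (382/649)^(1/-0.07)
2Nf = 1942.2484
Nf = 971.1


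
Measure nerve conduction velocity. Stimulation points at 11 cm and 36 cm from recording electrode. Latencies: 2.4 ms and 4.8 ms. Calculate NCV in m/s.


Distance = (36 - 11) / 100 = 0.25 m
dt = (4.8 - 2.4) / 1000 = 0.0024 s
NCV = dist / dt = 104.2 m/s


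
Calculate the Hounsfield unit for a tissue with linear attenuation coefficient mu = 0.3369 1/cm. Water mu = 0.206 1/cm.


HU = ((mu_tissue - mu_water) / mu_water) * 1000
HU = ((0.3369 - 0.206) / 0.206) * 1000
HU = 635.4


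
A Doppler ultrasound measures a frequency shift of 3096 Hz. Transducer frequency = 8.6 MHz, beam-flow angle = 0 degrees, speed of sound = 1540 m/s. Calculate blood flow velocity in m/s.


v = fd * c / (2 * f0 * cos(theta))
v = 3096 * 1540 / (2 * 8.6000e+06 * cos(0))
v = 0.2772 m/s


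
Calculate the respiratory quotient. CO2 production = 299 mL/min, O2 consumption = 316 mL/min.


RQ = VCO2 / VO2
RQ = 299 / 316
RQ = 0.9462


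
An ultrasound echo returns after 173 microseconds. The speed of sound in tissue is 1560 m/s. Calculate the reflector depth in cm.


depth = c * t / 2
t = 173 us = 1.7300e-04 s
depth = 1560 * 1.7300e-04 / 2
depth = 0.13494 m = 13.494 cm


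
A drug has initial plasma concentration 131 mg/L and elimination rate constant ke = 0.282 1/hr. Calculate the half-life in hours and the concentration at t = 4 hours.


t_half = ln(2) / ke = 0.693147 / 0.282 = 2.458 hr
C(t) = C0 * exp(-ke*t) = 131 * exp(-0.282*4)
C(4) = 42.4 mg/L


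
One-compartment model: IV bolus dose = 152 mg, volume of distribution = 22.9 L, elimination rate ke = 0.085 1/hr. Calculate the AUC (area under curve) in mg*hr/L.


C0 = Dose/Vd = 152/22.9 = 6.63755 mg/L
AUC = C0/ke = 6.63755/0.085
AUC = 78.09 mg*hr/L


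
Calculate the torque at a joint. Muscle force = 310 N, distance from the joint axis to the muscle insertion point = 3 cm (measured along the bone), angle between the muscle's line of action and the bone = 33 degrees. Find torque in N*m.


Torque = F * d * sin(theta)   (moment arm = d*sin(theta))
d = 3 cm = 0.03 m
Torque = 310 * 0.03 * sin(33)
Torque = 5.065 N*m


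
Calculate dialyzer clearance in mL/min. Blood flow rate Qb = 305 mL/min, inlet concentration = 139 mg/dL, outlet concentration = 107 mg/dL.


K = Qb * (Cb_in - Cb_out) / Cb_in
K = 305 * (139 - 107) / 139
K = 70.22 mL/min


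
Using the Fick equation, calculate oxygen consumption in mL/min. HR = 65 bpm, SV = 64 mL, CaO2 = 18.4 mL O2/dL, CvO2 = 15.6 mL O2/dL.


CO = HR*SV = 65*64/1000 = 4.16 L/min
a-v O2 diff = 18.4 - 15.6 = 2.8 mL/dL
VO2 = CO * (CaO2-CvO2) * 10 dL/L
VO2 = 4.16 * 2.8 * 10
VO2 = 116.5 mL/min


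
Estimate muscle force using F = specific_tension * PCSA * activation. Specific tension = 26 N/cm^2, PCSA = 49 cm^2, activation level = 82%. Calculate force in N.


F = sigma * PCSA * activation
F = 26 * 49 * 0.82
F = 1045 N


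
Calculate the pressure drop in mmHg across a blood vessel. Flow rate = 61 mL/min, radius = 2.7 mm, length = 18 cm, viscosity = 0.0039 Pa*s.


dP = 8*mu*L*Q / (pi*r^4)
Q = 61 mL/min = 1.01667e-06 m^3/s
dP = 34.1981 Pa = 34.1981 / 133.322 mmHg = 0.2565 mmHg


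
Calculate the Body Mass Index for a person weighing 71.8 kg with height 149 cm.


BMI = weight / height^2
height = 149 cm = 1.49 m
BMI = 71.8 / 1.49^2
BMI = 32.34 kg/m^2


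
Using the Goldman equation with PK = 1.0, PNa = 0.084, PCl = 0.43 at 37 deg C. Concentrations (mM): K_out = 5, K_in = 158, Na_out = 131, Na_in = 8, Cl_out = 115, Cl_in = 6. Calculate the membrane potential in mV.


Vm = (RT/F)*ln((PK*Ko + PNa*Nao + PCl*Cli)/(PK*Ki + PNa*Nai + PCl*Clo))
Numer = 18.584, Denom = 208.122
Vm = -64.56 mV


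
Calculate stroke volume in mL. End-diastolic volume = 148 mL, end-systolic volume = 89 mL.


SV = EDV - ESV
SV = 148 - 89
SV = 59 mL


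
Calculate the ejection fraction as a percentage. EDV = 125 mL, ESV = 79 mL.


SV = EDV - ESV = 125 - 79 = 46 mL
EF = SV/EDV * 100 = 46/125 * 100
EF = 36.8%


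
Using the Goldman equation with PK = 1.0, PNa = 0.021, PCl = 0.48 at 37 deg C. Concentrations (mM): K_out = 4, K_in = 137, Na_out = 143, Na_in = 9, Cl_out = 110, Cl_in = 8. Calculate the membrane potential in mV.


Vm = (RT/F)*ln((PK*Ko + PNa*Nao + PCl*Cli)/(PK*Ki + PNa*Nai + PCl*Clo))
Numer = 10.843, Denom = 189.989
Vm = -76.53 mV


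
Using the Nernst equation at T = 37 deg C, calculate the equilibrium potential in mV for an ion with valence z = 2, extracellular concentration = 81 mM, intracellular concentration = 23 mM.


E = (RT/(zF)) * ln(C_out/C_in)
T = 37 + 273.15 = 310.15 K
E = (8.314 * 310.15 / (2 * 96485)) * ln(81/23)
E = 16.82 mV


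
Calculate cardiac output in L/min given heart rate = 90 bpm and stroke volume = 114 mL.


CO = HR * SV
CO = 90 * 114 / 1000
CO = 10.26 L/min


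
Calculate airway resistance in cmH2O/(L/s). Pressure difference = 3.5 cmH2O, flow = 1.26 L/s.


R = dP / flow
R = 3.5 / 1.26
R = 2.778 cmH2O/(L/s)


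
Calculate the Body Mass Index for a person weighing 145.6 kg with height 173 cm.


BMI = weight / height^2
height = 173 cm = 1.73 m
BMI = 145.6 / 1.73^2
BMI = 48.65 kg/m^2


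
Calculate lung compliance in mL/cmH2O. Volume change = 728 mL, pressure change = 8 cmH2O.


C = dV / dP
C = 728 / 8
C = 91 mL/cmH2O


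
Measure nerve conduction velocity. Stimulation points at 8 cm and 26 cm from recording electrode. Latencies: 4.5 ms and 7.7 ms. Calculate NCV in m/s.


Distance = (26 - 8) / 100 = 0.18 m
dt = (7.7 - 4.5) / 1000 = 0.0032 s
NCV = dist / dt = 56.25 m/s


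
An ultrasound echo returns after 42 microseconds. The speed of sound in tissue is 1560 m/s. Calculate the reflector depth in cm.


depth = c * t / 2
t = 42 us = 4.2000e-05 s
depth = 1560 * 4.2000e-05 / 2
depth = 0.03276 m = 3.276 cm


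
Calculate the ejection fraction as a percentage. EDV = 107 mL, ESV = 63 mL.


SV = EDV - ESV = 107 - 63 = 44 mL
EF = SV/EDV * 100 = 44/107 * 100
EF = 41.12%


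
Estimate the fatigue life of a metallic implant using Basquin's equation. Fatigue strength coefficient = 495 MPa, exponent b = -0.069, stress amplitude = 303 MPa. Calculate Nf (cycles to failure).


sigma_a = sigma_f' * (2Nf)^b
2Nf = (sigma_a/sigma_f')^(1/b)
2Nf = (303/495)^(1/-0.069)
2Nf = 1228.3231
Nf = 614.2


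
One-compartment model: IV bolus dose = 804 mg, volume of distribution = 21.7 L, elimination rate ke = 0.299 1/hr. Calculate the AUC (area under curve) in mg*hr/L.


C0 = Dose/Vd = 804/21.7 = 37.0507 mg/L
AUC = C0/ke = 37.0507/0.299
AUC = 123.9 mg*hr/L


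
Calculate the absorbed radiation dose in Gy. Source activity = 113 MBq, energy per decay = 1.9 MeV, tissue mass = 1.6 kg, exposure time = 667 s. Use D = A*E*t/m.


A = 113 MBq = 1.1300e+08 Bq
E = 1.9 MeV = 3.0438e-13 J
D = A*E*t/m = 1.1300e+08*3.0438e-13*667/1.6
D = 0.01434 Gy


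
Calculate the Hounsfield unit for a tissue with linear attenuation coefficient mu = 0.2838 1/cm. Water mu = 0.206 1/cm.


HU = ((mu_tissue - mu_water) / mu_water) * 1000
HU = ((0.2838 - 0.206) / 0.206) * 1000
HU = 377.7


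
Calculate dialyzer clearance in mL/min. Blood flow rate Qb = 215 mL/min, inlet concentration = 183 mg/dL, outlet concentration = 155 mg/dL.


K = Qb * (Cb_in - Cb_out) / Cb_in
K = 215 * (183 - 155) / 183
K = 32.9 mL/min


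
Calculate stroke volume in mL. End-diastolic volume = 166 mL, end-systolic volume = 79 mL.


SV = EDV - ESV
SV = 166 - 79
SV = 87 mL


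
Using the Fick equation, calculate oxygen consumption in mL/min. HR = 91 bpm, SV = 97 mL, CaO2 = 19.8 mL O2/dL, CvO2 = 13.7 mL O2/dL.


CO = HR*SV = 91*97/1000 = 8.827 L/min
a-v O2 diff = 19.8 - 13.7 = 6.1 mL/dL
VO2 = CO * (CaO2-CvO2) * 10 dL/L
VO2 = 8.827 * 6.1 * 10
VO2 = 538.4 mL/min


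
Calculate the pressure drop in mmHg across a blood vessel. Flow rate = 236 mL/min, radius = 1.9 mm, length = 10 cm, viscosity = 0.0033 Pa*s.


dP = 8*mu*L*Q / (pi*r^4)
Q = 236 mL/min = 3.93333e-06 m^3/s
dP = 253.63 Pa = 253.63 / 133.322 mmHg = 1.902 mmHg


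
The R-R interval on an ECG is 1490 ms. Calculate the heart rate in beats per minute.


HR = 60 / RR_interval(s)
RR = 1490 ms = 1.49 s
HR = 60 / 1.49 = 40.27 bpm


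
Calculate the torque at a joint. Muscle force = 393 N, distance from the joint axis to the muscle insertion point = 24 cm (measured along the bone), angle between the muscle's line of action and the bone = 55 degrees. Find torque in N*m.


Torque = F * d * sin(theta)   (moment arm = d*sin(theta))
d = 24 cm = 0.24 m
Torque = 393 * 0.24 * sin(55)
Torque = 77.26 N*m


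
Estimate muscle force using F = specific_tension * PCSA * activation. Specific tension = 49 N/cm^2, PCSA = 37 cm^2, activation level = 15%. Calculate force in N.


F = sigma * PCSA * activation
F = 49 * 37 * 0.15
F = 271.9 N


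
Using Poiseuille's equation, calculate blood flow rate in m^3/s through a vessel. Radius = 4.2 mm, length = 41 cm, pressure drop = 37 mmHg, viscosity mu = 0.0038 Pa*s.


Q = pi*r^4*dP / (8*mu*L)
r = 0.0042 m, L = 0.41 m
dP = 37 mmHg = 4932.914 Pa
Q = 3.8690e-04 m^3/s


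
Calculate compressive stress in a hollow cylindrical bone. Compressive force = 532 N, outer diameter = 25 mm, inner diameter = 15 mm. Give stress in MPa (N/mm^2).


A = pi*(r_o^2 - r_i^2)
r_o = 12.5 mm, r_i = 7.5 mm
A = 314.159 mm^2
sigma = F/A = 532 / 314.159
sigma = 1.693 MPa


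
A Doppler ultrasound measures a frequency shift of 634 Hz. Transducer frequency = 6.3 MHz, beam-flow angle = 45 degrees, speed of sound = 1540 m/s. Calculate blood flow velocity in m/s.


v = fd * c / (2 * f0 * cos(theta))
v = 634 * 1540 / (2 * 6.3000e+06 * cos(45))
v = 0.1096 m/s


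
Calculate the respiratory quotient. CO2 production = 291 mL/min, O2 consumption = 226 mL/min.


RQ = VCO2 / VO2
RQ = 291 / 226
RQ = 1.288


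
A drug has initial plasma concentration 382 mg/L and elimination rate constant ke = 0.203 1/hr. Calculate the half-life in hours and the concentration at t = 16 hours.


t_half = ln(2) / ke = 0.693147 / 0.203 = 3.415 hr
C(t) = C0 * exp(-ke*t) = 382 * exp(-0.203*16)
C(16) = 14.84 mg/L


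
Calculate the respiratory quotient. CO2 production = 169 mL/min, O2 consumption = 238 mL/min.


RQ = VCO2 / VO2
RQ = 169 / 238
RQ = 0.7101


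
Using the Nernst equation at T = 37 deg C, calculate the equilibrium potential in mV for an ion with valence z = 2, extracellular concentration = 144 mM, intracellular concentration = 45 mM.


E = (RT/(zF)) * ln(C_out/C_in)
T = 37 + 273.15 = 310.15 K
E = (8.314 * 310.15 / (2 * 96485)) * ln(144/45)
E = 15.54 mV


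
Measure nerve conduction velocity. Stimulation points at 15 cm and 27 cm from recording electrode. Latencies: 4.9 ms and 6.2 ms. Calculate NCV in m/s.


Distance = (27 - 15) / 100 = 0.12 m
dt = (6.2 - 4.9) / 1000 = 0.0013 s
NCV = dist / dt = 92.31 m/s


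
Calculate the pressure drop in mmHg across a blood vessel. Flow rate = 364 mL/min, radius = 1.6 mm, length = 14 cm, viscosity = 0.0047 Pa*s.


dP = 8*mu*L*Q / (pi*r^4)
Q = 364 mL/min = 6.06667e-06 m^3/s
dP = 1551.09 Pa = 1551.09 / 133.322 mmHg = 11.63 mmHg


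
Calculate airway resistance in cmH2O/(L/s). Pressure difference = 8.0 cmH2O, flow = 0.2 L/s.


R = dP / flow
R = 8.0 / 0.2
R = 40 cmH2O/(L/s)


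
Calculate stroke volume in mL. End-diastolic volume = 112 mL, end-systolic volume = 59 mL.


SV = EDV - ESV
SV = 112 - 59
SV = 53 mL


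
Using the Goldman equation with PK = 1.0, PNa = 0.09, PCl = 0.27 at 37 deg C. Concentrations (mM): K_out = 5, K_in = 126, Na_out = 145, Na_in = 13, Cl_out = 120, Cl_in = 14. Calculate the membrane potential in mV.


Vm = (RT/F)*ln((PK*Ko + PNa*Nao + PCl*Cli)/(PK*Ki + PNa*Nai + PCl*Clo))
Numer = 21.83, Denom = 159.57
Vm = -53.16 mV


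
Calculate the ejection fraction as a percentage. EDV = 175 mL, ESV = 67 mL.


SV = EDV - ESV = 175 - 67 = 108 mL
EF = SV/EDV * 100 = 108/175 * 100
EF = 61.71%


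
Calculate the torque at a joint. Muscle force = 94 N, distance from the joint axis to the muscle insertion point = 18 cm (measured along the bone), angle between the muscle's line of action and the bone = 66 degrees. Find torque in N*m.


Torque = F * d * sin(theta)   (moment arm = d*sin(theta))
d = 18 cm = 0.18 m
Torque = 94 * 0.18 * sin(66)
Torque = 15.46 N*m


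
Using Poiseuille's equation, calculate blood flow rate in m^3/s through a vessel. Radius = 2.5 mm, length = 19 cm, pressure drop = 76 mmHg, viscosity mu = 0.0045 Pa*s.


Q = pi*r^4*dP / (8*mu*L)
r = 0.0025 m, L = 0.19 m
dP = 76 mmHg = 10132.472 Pa
Q = 1.8179e-04 m^3/s


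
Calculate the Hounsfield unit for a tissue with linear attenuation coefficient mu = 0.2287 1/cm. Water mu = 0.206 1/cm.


HU = ((mu_tissue - mu_water) / mu_water) * 1000
HU = ((0.2287 - 0.206) / 0.206) * 1000
HU = 110.2


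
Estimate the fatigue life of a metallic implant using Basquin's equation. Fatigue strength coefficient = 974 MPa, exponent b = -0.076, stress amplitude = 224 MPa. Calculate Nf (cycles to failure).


sigma_a = sigma_f' * (2Nf)^b
2Nf = (sigma_a/sigma_f')^(1/b)
2Nf = (224/974)^(1/-0.076)
2Nf = 2.5051177e+08
Nf = 1.2526e+08


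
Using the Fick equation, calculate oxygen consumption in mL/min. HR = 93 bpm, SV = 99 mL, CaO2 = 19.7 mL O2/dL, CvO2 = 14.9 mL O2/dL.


CO = HR*SV = 93*99/1000 = 9.207 L/min
a-v O2 diff = 19.7 - 14.9 = 4.8 mL/dL
VO2 = CO * (CaO2-CvO2) * 10 dL/L
VO2 = 9.207 * 4.8 * 10
VO2 = 441.9 mL/min


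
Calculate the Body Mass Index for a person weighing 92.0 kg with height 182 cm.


BMI = weight / height^2
height = 182 cm = 1.82 m
BMI = 92.0 / 1.82^2
BMI = 27.77 kg/m^2


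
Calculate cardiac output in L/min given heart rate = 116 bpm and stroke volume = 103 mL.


CO = HR * SV
CO = 116 * 103 / 1000
CO = 11.95 L/min


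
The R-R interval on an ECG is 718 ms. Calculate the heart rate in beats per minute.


HR = 60 / RR_interval(s)
RR = 718 ms = 0.718 s
HR = 60 / 0.718 = 83.57 bpm


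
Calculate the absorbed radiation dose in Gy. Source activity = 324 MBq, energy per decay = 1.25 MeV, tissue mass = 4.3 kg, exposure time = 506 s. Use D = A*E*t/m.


A = 324 MBq = 3.2400e+08 Bq
E = 1.25 MeV = 2.0025e-13 J
D = A*E*t/m = 3.2400e+08*2.0025e-13*506/4.3
D = 0.007635 Gy


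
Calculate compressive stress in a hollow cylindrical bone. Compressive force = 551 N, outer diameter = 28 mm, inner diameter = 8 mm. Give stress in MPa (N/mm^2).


A = pi*(r_o^2 - r_i^2)
r_o = 14 mm, r_i = 4 mm
A = 565.487 mm^2
sigma = F/A = 551 / 565.487
sigma = 0.9744 MPa


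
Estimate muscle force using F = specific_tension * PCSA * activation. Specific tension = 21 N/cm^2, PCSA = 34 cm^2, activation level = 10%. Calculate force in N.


F = sigma * PCSA * activation
F = 21 * 34 * 0.1
F = 71.4 N


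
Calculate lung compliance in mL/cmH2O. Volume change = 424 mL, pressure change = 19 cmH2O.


C = dV / dP
C = 424 / 19
C = 22.32 mL/cmH2O


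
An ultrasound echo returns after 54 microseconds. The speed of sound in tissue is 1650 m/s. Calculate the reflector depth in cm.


depth = c * t / 2
t = 54 us = 5.4000e-05 s
depth = 1650 * 5.4000e-05 / 2
depth = 0.04455 m = 4.455 cm


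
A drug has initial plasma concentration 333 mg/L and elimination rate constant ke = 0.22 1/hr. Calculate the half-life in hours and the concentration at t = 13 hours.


t_half = ln(2) / ke = 0.693147 / 0.22 = 3.151 hr
C(t) = C0 * exp(-ke*t) = 333 * exp(-0.22*13)
C(13) = 19.07 mg/L


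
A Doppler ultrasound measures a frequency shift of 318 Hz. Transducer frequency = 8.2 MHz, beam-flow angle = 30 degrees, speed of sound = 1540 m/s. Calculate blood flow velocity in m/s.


v = fd * c / (2 * f0 * cos(theta))
v = 318 * 1540 / (2 * 8.2000e+06 * cos(30))
v = 0.03448 m/s


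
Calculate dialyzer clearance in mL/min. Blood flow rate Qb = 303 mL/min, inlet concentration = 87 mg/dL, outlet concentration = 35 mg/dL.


K = Qb * (Cb_in - Cb_out) / Cb_in
K = 303 * (87 - 35) / 87
K = 181.1 mL/min


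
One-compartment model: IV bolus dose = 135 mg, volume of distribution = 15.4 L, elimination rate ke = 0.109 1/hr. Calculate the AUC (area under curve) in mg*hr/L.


C0 = Dose/Vd = 135/15.4 = 8.76623 mg/L
AUC = C0/ke = 8.76623/0.109
AUC = 80.42 mg*hr/L


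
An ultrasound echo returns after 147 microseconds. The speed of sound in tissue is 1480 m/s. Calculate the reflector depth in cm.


depth = c * t / 2
t = 147 us = 1.4700e-04 s
depth = 1480 * 1.4700e-04 / 2
depth = 0.10878 m = 10.878 cm


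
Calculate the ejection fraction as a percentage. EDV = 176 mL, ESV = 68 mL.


SV = EDV - ESV = 176 - 68 = 108 mL
EF = SV/EDV * 100 = 108/176 * 100
EF = 61.36%


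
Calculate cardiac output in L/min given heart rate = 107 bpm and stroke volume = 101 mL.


CO = HR * SV
CO = 107 * 101 / 1000
CO = 10.81 L/min


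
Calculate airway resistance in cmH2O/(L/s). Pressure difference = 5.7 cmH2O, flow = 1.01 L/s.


R = dP / flow
R = 5.7 / 1.01
R = 5.644 cmH2O/(L/s)


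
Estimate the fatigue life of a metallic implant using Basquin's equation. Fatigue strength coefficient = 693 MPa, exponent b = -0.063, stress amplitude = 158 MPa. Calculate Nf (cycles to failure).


sigma_a = sigma_f' * (2Nf)^b
2Nf = (sigma_a/sigma_f')^(1/b)
2Nf = (158/693)^(1/-0.063)
2Nf = 1.5548371e+10
Nf = 7.7742e+09


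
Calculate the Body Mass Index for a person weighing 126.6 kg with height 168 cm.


BMI = weight / height^2
height = 168 cm = 1.68 m
BMI = 126.6 / 1.68^2
BMI = 44.86 kg/m^2


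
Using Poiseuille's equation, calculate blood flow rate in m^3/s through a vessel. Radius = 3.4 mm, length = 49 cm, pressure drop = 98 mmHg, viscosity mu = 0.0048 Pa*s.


Q = pi*r^4*dP / (8*mu*L)
r = 0.0034 m, L = 0.49 m
dP = 98 mmHg = 13065.556 Pa
Q = 2.9152e-04 m^3/s


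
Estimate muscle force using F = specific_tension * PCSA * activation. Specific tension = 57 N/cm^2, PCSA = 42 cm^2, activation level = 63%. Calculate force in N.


F = sigma * PCSA * activation
F = 57 * 42 * 0.63
F = 1508 N


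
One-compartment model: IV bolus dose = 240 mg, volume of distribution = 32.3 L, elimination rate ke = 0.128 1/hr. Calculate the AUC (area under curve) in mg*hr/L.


C0 = Dose/Vd = 240/32.3 = 7.43034 mg/L
AUC = C0/ke = 7.43034/0.128
AUC = 58.05 mg*hr/L


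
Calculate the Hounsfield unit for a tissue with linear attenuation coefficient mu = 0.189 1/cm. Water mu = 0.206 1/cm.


HU = ((mu_tissue - mu_water) / mu_water) * 1000
HU = ((0.189 - 0.206) / 0.206) * 1000
HU = -82.52


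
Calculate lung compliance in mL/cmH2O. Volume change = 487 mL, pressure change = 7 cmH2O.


C = dV / dP
C = 487 / 7
C = 69.57 mL/cmH2O


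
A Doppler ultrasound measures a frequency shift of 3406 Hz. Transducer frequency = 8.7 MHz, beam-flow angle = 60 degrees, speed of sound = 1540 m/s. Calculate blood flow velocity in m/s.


v = fd * c / (2 * f0 * cos(theta))
v = 3406 * 1540 / (2 * 8.7000e+06 * cos(60))
v = 0.6029 m/s


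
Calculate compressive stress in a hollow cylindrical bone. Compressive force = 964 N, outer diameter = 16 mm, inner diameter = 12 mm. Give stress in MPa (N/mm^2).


A = pi*(r_o^2 - r_i^2)
r_o = 8 mm, r_i = 6 mm
A = 87.9646 mm^2
sigma = F/A = 964 / 87.9646
sigma = 10.96 MPa


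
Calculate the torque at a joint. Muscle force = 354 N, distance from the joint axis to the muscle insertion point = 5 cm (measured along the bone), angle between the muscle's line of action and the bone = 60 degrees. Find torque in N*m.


Torque = F * d * sin(theta)   (moment arm = d*sin(theta))
d = 5 cm = 0.05 m
Torque = 354 * 0.05 * sin(60)
Torque = 15.33 N*m


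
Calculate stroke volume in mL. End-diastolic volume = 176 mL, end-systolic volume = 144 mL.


SV = EDV - ESV
SV = 176 - 144
SV = 32 mL


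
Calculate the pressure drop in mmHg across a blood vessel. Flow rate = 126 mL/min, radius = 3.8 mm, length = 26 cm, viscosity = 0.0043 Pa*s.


dP = 8*mu*L*Q / (pi*r^4)
Q = 126 mL/min = 2.1e-06 m^3/s
dP = 28.6726 Pa = 28.6726 / 133.322 mmHg = 0.2151 mmHg


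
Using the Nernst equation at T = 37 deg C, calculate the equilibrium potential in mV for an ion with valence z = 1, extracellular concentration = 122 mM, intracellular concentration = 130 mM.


E = (RT/(zF)) * ln(C_out/C_in)
T = 37 + 273.15 = 310.15 K
E = (8.314 * 310.15 / (1 * 96485)) * ln(122/130)
E = -1.697 mV


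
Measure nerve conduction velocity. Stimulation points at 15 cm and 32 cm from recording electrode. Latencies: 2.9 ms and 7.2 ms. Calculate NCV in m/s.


Distance = (32 - 15) / 100 = 0.17 m
dt = (7.2 - 2.9) / 1000 = 0.0043 s
NCV = dist / dt = 39.53 m/s


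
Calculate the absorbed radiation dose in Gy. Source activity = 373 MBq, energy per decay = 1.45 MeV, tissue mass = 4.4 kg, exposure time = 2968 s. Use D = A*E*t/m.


A = 373 MBq = 3.7300e+08 Bq
E = 1.45 MeV = 2.3229e-13 J
D = A*E*t/m = 3.7300e+08*2.3229e-13*2968/4.4
D = 0.05845 Gy


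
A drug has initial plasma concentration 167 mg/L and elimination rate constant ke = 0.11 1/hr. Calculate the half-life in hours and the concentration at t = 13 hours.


t_half = ln(2) / ke = 0.693147 / 0.11 = 6.301 hr
C(t) = C0 * exp(-ke*t) = 167 * exp(-0.11*13)
C(13) = 39.96 mg/L


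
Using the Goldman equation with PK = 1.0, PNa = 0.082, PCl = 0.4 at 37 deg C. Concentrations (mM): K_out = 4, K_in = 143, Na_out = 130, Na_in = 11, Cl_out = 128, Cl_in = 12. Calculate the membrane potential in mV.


Vm = (RT/F)*ln((PK*Ko + PNa*Nao + PCl*Cli)/(PK*Ki + PNa*Nai + PCl*Clo))
Numer = 19.46, Denom = 195.102
Vm = -61.61 mV


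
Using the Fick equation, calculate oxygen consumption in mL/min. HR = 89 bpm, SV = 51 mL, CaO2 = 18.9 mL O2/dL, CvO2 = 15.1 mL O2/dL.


CO = HR*SV = 89*51/1000 = 4.539 L/min
a-v O2 diff = 18.9 - 15.1 = 3.8 mL/dL
VO2 = CO * (CaO2-CvO2) * 10 dL/L
VO2 = 4.539 * 3.8 * 10
VO2 = 172.5 mL/min


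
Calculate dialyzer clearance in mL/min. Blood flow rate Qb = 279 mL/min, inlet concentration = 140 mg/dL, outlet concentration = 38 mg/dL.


K = Qb * (Cb_in - Cb_out) / Cb_in
K = 279 * (140 - 38) / 140
K = 203.3 mL/min


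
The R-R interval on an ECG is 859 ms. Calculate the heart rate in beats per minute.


HR = 60 / RR_interval(s)
RR = 859 ms = 0.859 s
HR = 60 / 0.859 = 69.85 bpm


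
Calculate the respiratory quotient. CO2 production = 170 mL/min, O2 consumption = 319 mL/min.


RQ = VCO2 / VO2
RQ = 170 / 319
RQ = 0.5329


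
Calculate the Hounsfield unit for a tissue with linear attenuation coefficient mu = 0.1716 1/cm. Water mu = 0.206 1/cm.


HU = ((mu_tissue - mu_water) / mu_water) * 1000
HU = ((0.1716 - 0.206) / 0.206) * 1000
HU = -167


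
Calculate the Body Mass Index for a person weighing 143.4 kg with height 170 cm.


BMI = weight / height^2
height = 170 cm = 1.7 m
BMI = 143.4 / 1.7^2
BMI = 49.62 kg/m^2


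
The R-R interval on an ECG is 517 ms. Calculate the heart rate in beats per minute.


HR = 60 / RR_interval(s)
RR = 517 ms = 0.517 s
HR = 60 / 0.517 = 116.1 bpm


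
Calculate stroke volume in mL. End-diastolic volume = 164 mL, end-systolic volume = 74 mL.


SV = EDV - ESV
SV = 164 - 74
SV = 90 mL


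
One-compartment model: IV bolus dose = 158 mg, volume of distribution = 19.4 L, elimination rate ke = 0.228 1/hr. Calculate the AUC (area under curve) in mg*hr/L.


C0 = Dose/Vd = 158/19.4 = 8.14433 mg/L
AUC = C0/ke = 8.14433/0.228
AUC = 35.72 mg*hr/L


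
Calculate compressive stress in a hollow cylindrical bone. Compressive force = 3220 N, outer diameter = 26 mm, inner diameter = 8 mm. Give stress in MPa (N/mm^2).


A = pi*(r_o^2 - r_i^2)
r_o = 13 mm, r_i = 4 mm
A = 480.664 mm^2
sigma = F/A = 3220 / 480.664
sigma = 6.699 MPa


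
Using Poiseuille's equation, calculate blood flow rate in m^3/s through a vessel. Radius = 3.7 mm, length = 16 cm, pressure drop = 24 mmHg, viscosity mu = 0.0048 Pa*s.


Q = pi*r^4*dP / (8*mu*L)
r = 0.0037 m, L = 0.16 m
dP = 24 mmHg = 3199.728 Pa
Q = 3.0663e-04 m^3/s


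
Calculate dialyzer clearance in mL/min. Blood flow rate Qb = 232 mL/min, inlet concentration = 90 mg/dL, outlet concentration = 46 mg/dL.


K = Qb * (Cb_in - Cb_out) / Cb_in
K = 232 * (90 - 46) / 90
K = 113.4 mL/min


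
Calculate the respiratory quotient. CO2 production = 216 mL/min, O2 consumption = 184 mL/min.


RQ = VCO2 / VO2
RQ = 216 / 184
RQ = 1.174


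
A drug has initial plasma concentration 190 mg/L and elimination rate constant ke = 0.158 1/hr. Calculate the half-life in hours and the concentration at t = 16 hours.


t_half = ln(2) / ke = 0.693147 / 0.158 = 4.387 hr
C(t) = C0 * exp(-ke*t) = 190 * exp(-0.158*16)
C(16) = 15.17 mg/L


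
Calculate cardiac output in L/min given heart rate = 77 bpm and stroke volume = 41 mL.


CO = HR * SV
CO = 77 * 41 / 1000
CO = 3.157 L/min


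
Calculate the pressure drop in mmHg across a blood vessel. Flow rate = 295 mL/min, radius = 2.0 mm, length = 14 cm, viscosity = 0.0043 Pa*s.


dP = 8*mu*L*Q / (pi*r^4)
Q = 295 mL/min = 4.91667e-06 m^3/s
dP = 471.072 Pa = 471.072 / 133.322 mmHg = 3.533 mmHg


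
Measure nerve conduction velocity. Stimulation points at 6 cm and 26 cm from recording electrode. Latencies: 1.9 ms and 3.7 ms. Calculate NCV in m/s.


Distance = (26 - 6) / 100 = 0.2 m
dt = (3.7 - 1.9) / 1000 = 0.0018 s
NCV = dist / dt = 111.1 m/s


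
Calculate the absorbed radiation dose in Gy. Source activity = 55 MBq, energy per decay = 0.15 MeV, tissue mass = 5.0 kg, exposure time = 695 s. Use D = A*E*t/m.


A = 55 MBq = 5.5000e+07 Bq
E = 0.15 MeV = 2.403e-14 J
D = A*E*t/m = 5.5000e+07*2.403e-14*695/5.0
D = 1.8371e-04 Gy


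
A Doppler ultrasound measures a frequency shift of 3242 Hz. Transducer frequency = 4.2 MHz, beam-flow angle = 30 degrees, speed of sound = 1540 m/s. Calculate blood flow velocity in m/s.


v = fd * c / (2 * f0 * cos(theta))
v = 3242 * 1540 / (2 * 4.2000e+06 * cos(30))
v = 0.6863 m/s


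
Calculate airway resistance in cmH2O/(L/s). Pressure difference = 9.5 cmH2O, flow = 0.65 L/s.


R = dP / flow
R = 9.5 / 0.65
R = 14.62 cmH2O/(L/s)


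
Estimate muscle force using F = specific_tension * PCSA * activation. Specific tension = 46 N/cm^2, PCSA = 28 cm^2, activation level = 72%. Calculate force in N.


F = sigma * PCSA * activation
F = 46 * 28 * 0.72
F = 927.4 N


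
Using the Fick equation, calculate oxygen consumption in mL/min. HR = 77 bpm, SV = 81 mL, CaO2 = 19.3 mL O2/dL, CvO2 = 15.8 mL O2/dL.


CO = HR*SV = 77*81/1000 = 6.237 L/min
a-v O2 diff = 19.3 - 15.8 = 3.5 mL/dL
VO2 = CO * (CaO2-CvO2) * 10 dL/L
VO2 = 6.237 * 3.5 * 10
VO2 = 218.3 mL/min


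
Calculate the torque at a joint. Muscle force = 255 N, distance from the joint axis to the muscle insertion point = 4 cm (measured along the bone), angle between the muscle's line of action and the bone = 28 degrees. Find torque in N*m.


Torque = F * d * sin(theta)   (moment arm = d*sin(theta))
d = 4 cm = 0.04 m
Torque = 255 * 0.04 * sin(28)
Torque = 4.789 N*m


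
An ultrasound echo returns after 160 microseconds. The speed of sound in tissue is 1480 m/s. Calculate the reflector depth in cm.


depth = c * t / 2
t = 160 us = 1.6000e-04 s
depth = 1480 * 1.6000e-04 / 2
depth = 0.1184 m = 11.84 cm


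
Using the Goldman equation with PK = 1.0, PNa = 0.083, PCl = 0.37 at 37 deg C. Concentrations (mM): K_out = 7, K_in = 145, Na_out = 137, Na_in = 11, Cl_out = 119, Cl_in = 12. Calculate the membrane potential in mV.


Vm = (RT/F)*ln((PK*Ko + PNa*Nao + PCl*Cli)/(PK*Ki + PNa*Nai + PCl*Clo))
Numer = 22.811, Denom = 189.943
Vm = -56.64 mV


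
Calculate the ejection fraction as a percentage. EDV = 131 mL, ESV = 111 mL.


SV = EDV - ESV = 131 - 111 = 20 mL
EF = SV/EDV * 100 = 20/131 * 100
EF = 15.27%


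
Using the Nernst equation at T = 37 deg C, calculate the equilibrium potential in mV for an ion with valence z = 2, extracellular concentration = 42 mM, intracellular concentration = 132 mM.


E = (RT/(zF)) * ln(C_out/C_in)
T = 37 + 273.15 = 310.15 K
E = (8.314 * 310.15 / (2 * 96485)) * ln(42/132)
E = -15.3 mV


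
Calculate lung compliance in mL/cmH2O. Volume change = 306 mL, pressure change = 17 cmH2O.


C = dV / dP
C = 306 / 17
C = 18 mL/cmH2O


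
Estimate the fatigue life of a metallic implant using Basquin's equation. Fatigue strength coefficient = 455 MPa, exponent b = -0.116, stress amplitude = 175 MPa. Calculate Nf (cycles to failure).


sigma_a = sigma_f' * (2Nf)^b
2Nf = (sigma_a/sigma_f')^(1/b)
2Nf = (175/455)^(1/-0.116)
2Nf = 3778.8221
Nf = 1889


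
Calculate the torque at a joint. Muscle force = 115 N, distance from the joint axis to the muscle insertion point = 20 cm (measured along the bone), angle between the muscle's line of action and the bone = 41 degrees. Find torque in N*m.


Torque = F * d * sin(theta)   (moment arm = d*sin(theta))
d = 20 cm = 0.2 m
Torque = 115 * 0.2 * sin(41)
Torque = 15.09 N*m


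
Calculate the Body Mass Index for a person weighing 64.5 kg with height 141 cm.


BMI = weight / height^2
height = 141 cm = 1.41 m
BMI = 64.5 / 1.41^2
BMI = 32.44 kg/m^2


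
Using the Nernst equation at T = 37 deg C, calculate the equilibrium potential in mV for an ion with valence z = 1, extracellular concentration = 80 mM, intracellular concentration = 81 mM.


E = (RT/(zF)) * ln(C_out/C_in)
T = 37 + 273.15 = 310.15 K
E = (8.314 * 310.15 / (1 * 96485)) * ln(80/81)
E = -0.332 mV


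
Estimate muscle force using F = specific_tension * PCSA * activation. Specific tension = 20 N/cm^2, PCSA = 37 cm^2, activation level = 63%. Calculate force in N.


F = sigma * PCSA * activation
F = 20 * 37 * 0.63
F = 466.2 N


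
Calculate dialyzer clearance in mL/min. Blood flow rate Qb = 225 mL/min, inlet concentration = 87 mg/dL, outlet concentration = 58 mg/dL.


K = Qb * (Cb_in - Cb_out) / Cb_in
K = 225 * (87 - 58) / 87
K = 75 mL/min


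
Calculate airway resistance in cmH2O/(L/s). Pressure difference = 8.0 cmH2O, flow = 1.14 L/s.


R = dP / flow
R = 8.0 / 1.14
R = 7.018 cmH2O/(L/s)


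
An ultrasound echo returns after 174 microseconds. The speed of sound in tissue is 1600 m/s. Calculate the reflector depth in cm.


depth = c * t / 2
t = 174 us = 1.7400e-04 s
depth = 1600 * 1.7400e-04 / 2
depth = 0.1392 m = 13.92 cm


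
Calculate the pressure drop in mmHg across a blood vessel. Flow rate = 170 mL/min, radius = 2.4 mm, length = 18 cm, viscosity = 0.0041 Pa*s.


dP = 8*mu*L*Q / (pi*r^4)
Q = 170 mL/min = 2.83333e-06 m^3/s
dP = 160.49 Pa = 160.49 / 133.322 mmHg = 1.204 mmHg


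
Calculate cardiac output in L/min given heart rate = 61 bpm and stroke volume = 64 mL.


CO = HR * SV
CO = 61 * 64 / 1000
CO = 3.904 L/min


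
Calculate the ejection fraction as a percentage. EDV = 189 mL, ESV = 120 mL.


SV = EDV - ESV = 189 - 120 = 69 mL
EF = SV/EDV * 100 = 69/189 * 100
EF = 36.51%


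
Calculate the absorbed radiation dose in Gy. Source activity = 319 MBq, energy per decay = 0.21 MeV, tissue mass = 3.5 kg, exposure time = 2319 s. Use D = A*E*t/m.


A = 319 MBq = 3.1900e+08 Bq
E = 0.21 MeV = 3.3642e-14 J
D = A*E*t/m = 3.1900e+08*3.3642e-14*2319/3.5
D = 0.007111 Gy


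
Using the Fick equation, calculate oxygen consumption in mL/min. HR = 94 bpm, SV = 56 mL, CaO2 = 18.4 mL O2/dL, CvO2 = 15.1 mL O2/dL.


CO = HR*SV = 94*56/1000 = 5.264 L/min
a-v O2 diff = 18.4 - 15.1 = 3.3 mL/dL
VO2 = CO * (CaO2-CvO2) * 10 dL/L
VO2 = 5.264 * 3.3 * 10
VO2 = 173.7 mL/min


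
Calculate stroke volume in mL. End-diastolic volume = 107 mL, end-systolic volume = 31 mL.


SV = EDV - ESV
SV = 107 - 31
SV = 76 mL


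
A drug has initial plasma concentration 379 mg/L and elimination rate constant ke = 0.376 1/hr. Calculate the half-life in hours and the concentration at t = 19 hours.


t_half = ln(2) / ke = 0.693147 / 0.376 = 1.843 hr
C(t) = C0 * exp(-ke*t) = 379 * exp(-0.376*19)
C(19) = 0.2993 mg/L


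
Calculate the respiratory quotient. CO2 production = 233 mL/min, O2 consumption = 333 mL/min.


RQ = VCO2 / VO2
RQ = 233 / 333
RQ = 0.6997


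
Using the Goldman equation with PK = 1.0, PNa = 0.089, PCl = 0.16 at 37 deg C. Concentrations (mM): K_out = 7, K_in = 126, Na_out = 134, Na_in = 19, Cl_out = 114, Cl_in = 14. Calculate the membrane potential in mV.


Vm = (RT/F)*ln((PK*Ko + PNa*Nao + PCl*Cli)/(PK*Ki + PNa*Nai + PCl*Clo))
Numer = 21.166, Denom = 145.931
Vm = -51.6 mV


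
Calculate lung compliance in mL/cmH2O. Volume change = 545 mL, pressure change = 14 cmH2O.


C = dV / dP
C = 545 / 14
C = 38.93 mL/cmH2O


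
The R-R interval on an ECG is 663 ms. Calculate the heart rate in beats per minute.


HR = 60 / RR_interval(s)
RR = 663 ms = 0.663 s
HR = 60 / 0.663 = 90.5 bpm


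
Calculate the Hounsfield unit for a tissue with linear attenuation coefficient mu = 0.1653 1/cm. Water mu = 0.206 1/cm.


HU = ((mu_tissue - mu_water) / mu_water) * 1000
HU = ((0.1653 - 0.206) / 0.206) * 1000
HU = -197.6


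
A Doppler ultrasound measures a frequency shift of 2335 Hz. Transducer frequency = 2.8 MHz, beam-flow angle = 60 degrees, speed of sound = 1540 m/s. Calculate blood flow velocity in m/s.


v = fd * c / (2 * f0 * cos(theta))
v = 2335 * 1540 / (2 * 2.8000e+06 * cos(60))
v = 1.284 m/s


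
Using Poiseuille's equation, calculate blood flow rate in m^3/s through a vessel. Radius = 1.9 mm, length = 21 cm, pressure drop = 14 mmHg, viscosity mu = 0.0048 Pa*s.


Q = pi*r^4*dP / (8*mu*L)
r = 0.0019 m, L = 0.21 m
dP = 14 mmHg = 1866.508 Pa
Q = 9.4764e-06 m^3/s


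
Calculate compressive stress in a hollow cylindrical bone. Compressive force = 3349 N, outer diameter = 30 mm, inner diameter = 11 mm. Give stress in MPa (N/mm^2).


A = pi*(r_o^2 - r_i^2)
r_o = 15 mm, r_i = 5.5 mm
A = 611.825 mm^2
sigma = F/A = 3349 / 611.825
sigma = 5.474 MPa


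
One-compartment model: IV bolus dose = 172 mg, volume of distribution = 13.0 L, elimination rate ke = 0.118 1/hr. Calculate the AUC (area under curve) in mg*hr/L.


C0 = Dose/Vd = 172/13.0 = 13.2308 mg/L
AUC = C0/ke = 13.2308/0.118
AUC = 112.1 mg*hr/L


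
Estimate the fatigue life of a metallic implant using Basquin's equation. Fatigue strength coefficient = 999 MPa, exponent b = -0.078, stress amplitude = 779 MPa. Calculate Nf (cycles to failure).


sigma_a = sigma_f' * (2Nf)^b
2Nf = (sigma_a/sigma_f')^(1/b)
2Nf = (779/999)^(1/-0.078)
2Nf = 24.26469
Nf = 12.13


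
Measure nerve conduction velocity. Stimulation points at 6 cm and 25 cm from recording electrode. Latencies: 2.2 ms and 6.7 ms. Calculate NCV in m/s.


Distance = (25 - 6) / 100 = 0.19 m
dt = (6.7 - 2.2) / 1000 = 0.0045 s
NCV = dist / dt = 42.22 m/s


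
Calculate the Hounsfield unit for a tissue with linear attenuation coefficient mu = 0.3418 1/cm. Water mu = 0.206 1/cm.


HU = ((mu_tissue - mu_water) / mu_water) * 1000
HU = ((0.3418 - 0.206) / 0.206) * 1000
HU = 659.2


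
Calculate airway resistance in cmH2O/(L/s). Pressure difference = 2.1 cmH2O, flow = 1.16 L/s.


R = dP / flow
R = 2.1 / 1.16
R = 1.81 cmH2O/(L/s)


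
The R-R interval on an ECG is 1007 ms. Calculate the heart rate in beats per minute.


HR = 60 / RR_interval(s)
RR = 1007 ms = 1.007 s
HR = 60 / 1.007 = 59.58 bpm


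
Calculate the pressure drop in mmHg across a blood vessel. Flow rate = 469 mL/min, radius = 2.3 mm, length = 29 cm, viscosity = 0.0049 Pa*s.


dP = 8*mu*L*Q / (pi*r^4)
Q = 469 mL/min = 7.81667e-06 m^3/s
dP = 1010.75 Pa = 1010.75 / 133.322 mmHg = 7.581 mmHg
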